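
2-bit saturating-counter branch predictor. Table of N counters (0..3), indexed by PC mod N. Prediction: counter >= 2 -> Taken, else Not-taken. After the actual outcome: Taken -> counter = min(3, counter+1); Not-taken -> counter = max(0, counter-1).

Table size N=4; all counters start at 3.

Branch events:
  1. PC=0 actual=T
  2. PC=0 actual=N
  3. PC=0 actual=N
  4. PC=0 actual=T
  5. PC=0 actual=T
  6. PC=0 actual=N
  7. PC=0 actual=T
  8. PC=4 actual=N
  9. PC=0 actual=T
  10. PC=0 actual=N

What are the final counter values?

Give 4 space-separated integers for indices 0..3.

Ev 1: PC=0 idx=0 pred=T actual=T -> ctr[0]=3
Ev 2: PC=0 idx=0 pred=T actual=N -> ctr[0]=2
Ev 3: PC=0 idx=0 pred=T actual=N -> ctr[0]=1
Ev 4: PC=0 idx=0 pred=N actual=T -> ctr[0]=2
Ev 5: PC=0 idx=0 pred=T actual=T -> ctr[0]=3
Ev 6: PC=0 idx=0 pred=T actual=N -> ctr[0]=2
Ev 7: PC=0 idx=0 pred=T actual=T -> ctr[0]=3
Ev 8: PC=4 idx=0 pred=T actual=N -> ctr[0]=2
Ev 9: PC=0 idx=0 pred=T actual=T -> ctr[0]=3
Ev 10: PC=0 idx=0 pred=T actual=N -> ctr[0]=2

Answer: 2 3 3 3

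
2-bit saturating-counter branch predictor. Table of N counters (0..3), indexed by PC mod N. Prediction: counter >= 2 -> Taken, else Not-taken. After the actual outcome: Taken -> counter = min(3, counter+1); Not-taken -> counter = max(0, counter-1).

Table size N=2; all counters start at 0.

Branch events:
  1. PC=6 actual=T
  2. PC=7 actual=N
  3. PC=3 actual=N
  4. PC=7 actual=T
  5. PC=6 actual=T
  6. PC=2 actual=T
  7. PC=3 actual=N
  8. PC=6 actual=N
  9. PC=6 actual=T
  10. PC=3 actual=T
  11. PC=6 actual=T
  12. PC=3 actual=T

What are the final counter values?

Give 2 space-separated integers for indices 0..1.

Ev 1: PC=6 idx=0 pred=N actual=T -> ctr[0]=1
Ev 2: PC=7 idx=1 pred=N actual=N -> ctr[1]=0
Ev 3: PC=3 idx=1 pred=N actual=N -> ctr[1]=0
Ev 4: PC=7 idx=1 pred=N actual=T -> ctr[1]=1
Ev 5: PC=6 idx=0 pred=N actual=T -> ctr[0]=2
Ev 6: PC=2 idx=0 pred=T actual=T -> ctr[0]=3
Ev 7: PC=3 idx=1 pred=N actual=N -> ctr[1]=0
Ev 8: PC=6 idx=0 pred=T actual=N -> ctr[0]=2
Ev 9: PC=6 idx=0 pred=T actual=T -> ctr[0]=3
Ev 10: PC=3 idx=1 pred=N actual=T -> ctr[1]=1
Ev 11: PC=6 idx=0 pred=T actual=T -> ctr[0]=3
Ev 12: PC=3 idx=1 pred=N actual=T -> ctr[1]=2

Answer: 3 2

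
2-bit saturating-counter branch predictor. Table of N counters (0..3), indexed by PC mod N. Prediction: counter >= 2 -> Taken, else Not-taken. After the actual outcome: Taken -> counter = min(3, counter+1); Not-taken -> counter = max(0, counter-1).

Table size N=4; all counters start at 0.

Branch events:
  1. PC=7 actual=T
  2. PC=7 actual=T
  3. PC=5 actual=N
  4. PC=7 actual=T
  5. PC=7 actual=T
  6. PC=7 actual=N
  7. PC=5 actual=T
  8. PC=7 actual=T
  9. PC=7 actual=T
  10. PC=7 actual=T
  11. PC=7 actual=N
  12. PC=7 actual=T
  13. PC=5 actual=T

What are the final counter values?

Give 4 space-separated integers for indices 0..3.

Ev 1: PC=7 idx=3 pred=N actual=T -> ctr[3]=1
Ev 2: PC=7 idx=3 pred=N actual=T -> ctr[3]=2
Ev 3: PC=5 idx=1 pred=N actual=N -> ctr[1]=0
Ev 4: PC=7 idx=3 pred=T actual=T -> ctr[3]=3
Ev 5: PC=7 idx=3 pred=T actual=T -> ctr[3]=3
Ev 6: PC=7 idx=3 pred=T actual=N -> ctr[3]=2
Ev 7: PC=5 idx=1 pred=N actual=T -> ctr[1]=1
Ev 8: PC=7 idx=3 pred=T actual=T -> ctr[3]=3
Ev 9: PC=7 idx=3 pred=T actual=T -> ctr[3]=3
Ev 10: PC=7 idx=3 pred=T actual=T -> ctr[3]=3
Ev 11: PC=7 idx=3 pred=T actual=N -> ctr[3]=2
Ev 12: PC=7 idx=3 pred=T actual=T -> ctr[3]=3
Ev 13: PC=5 idx=1 pred=N actual=T -> ctr[1]=2

Answer: 0 2 0 3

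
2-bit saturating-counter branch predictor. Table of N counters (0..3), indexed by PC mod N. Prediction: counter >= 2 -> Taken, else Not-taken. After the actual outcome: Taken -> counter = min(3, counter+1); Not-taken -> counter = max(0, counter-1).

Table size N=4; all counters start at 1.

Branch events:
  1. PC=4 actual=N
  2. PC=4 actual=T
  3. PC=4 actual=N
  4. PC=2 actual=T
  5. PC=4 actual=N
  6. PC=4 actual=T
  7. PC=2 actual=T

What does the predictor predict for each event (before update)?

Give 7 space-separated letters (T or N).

Ev 1: PC=4 idx=0 pred=N actual=N -> ctr[0]=0
Ev 2: PC=4 idx=0 pred=N actual=T -> ctr[0]=1
Ev 3: PC=4 idx=0 pred=N actual=N -> ctr[0]=0
Ev 4: PC=2 idx=2 pred=N actual=T -> ctr[2]=2
Ev 5: PC=4 idx=0 pred=N actual=N -> ctr[0]=0
Ev 6: PC=4 idx=0 pred=N actual=T -> ctr[0]=1
Ev 7: PC=2 idx=2 pred=T actual=T -> ctr[2]=3

Answer: N N N N N N T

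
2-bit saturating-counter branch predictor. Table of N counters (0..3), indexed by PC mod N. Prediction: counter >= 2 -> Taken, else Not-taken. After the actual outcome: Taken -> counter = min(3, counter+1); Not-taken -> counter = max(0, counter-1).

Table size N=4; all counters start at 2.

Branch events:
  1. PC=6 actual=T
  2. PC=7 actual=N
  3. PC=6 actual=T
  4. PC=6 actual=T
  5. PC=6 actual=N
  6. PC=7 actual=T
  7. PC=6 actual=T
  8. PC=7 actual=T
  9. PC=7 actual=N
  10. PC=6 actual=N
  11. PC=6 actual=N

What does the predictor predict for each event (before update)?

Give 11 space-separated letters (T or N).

Answer: T T T T T N T T T T T

Derivation:
Ev 1: PC=6 idx=2 pred=T actual=T -> ctr[2]=3
Ev 2: PC=7 idx=3 pred=T actual=N -> ctr[3]=1
Ev 3: PC=6 idx=2 pred=T actual=T -> ctr[2]=3
Ev 4: PC=6 idx=2 pred=T actual=T -> ctr[2]=3
Ev 5: PC=6 idx=2 pred=T actual=N -> ctr[2]=2
Ev 6: PC=7 idx=3 pred=N actual=T -> ctr[3]=2
Ev 7: PC=6 idx=2 pred=T actual=T -> ctr[2]=3
Ev 8: PC=7 idx=3 pred=T actual=T -> ctr[3]=3
Ev 9: PC=7 idx=3 pred=T actual=N -> ctr[3]=2
Ev 10: PC=6 idx=2 pred=T actual=N -> ctr[2]=2
Ev 11: PC=6 idx=2 pred=T actual=N -> ctr[2]=1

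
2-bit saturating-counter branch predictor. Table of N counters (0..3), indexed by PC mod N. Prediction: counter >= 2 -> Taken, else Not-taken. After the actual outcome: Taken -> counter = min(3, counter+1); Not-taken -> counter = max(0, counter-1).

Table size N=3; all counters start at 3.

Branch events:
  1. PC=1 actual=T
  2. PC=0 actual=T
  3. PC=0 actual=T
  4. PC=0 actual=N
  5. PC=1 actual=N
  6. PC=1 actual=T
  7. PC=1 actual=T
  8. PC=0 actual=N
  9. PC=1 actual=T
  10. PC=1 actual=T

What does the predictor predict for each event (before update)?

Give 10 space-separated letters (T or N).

Ev 1: PC=1 idx=1 pred=T actual=T -> ctr[1]=3
Ev 2: PC=0 idx=0 pred=T actual=T -> ctr[0]=3
Ev 3: PC=0 idx=0 pred=T actual=T -> ctr[0]=3
Ev 4: PC=0 idx=0 pred=T actual=N -> ctr[0]=2
Ev 5: PC=1 idx=1 pred=T actual=N -> ctr[1]=2
Ev 6: PC=1 idx=1 pred=T actual=T -> ctr[1]=3
Ev 7: PC=1 idx=1 pred=T actual=T -> ctr[1]=3
Ev 8: PC=0 idx=0 pred=T actual=N -> ctr[0]=1
Ev 9: PC=1 idx=1 pred=T actual=T -> ctr[1]=3
Ev 10: PC=1 idx=1 pred=T actual=T -> ctr[1]=3

Answer: T T T T T T T T T T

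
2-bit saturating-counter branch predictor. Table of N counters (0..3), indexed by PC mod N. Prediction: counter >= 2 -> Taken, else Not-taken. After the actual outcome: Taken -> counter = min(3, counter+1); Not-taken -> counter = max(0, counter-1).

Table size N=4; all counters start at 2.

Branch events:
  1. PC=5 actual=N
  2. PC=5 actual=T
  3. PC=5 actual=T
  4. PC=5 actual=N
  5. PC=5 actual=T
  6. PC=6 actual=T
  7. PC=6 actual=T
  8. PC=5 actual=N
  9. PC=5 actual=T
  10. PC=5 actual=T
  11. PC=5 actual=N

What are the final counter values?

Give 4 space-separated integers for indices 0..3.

Answer: 2 2 3 2

Derivation:
Ev 1: PC=5 idx=1 pred=T actual=N -> ctr[1]=1
Ev 2: PC=5 idx=1 pred=N actual=T -> ctr[1]=2
Ev 3: PC=5 idx=1 pred=T actual=T -> ctr[1]=3
Ev 4: PC=5 idx=1 pred=T actual=N -> ctr[1]=2
Ev 5: PC=5 idx=1 pred=T actual=T -> ctr[1]=3
Ev 6: PC=6 idx=2 pred=T actual=T -> ctr[2]=3
Ev 7: PC=6 idx=2 pred=T actual=T -> ctr[2]=3
Ev 8: PC=5 idx=1 pred=T actual=N -> ctr[1]=2
Ev 9: PC=5 idx=1 pred=T actual=T -> ctr[1]=3
Ev 10: PC=5 idx=1 pred=T actual=T -> ctr[1]=3
Ev 11: PC=5 idx=1 pred=T actual=N -> ctr[1]=2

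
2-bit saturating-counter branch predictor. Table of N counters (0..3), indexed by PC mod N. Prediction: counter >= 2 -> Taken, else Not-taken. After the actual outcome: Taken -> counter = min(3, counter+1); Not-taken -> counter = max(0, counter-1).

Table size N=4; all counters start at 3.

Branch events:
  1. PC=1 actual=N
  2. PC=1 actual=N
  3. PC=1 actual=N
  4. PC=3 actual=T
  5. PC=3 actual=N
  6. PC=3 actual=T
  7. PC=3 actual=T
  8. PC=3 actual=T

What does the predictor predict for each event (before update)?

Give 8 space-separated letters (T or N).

Answer: T T N T T T T T

Derivation:
Ev 1: PC=1 idx=1 pred=T actual=N -> ctr[1]=2
Ev 2: PC=1 idx=1 pred=T actual=N -> ctr[1]=1
Ev 3: PC=1 idx=1 pred=N actual=N -> ctr[1]=0
Ev 4: PC=3 idx=3 pred=T actual=T -> ctr[3]=3
Ev 5: PC=3 idx=3 pred=T actual=N -> ctr[3]=2
Ev 6: PC=3 idx=3 pred=T actual=T -> ctr[3]=3
Ev 7: PC=3 idx=3 pred=T actual=T -> ctr[3]=3
Ev 8: PC=3 idx=3 pred=T actual=T -> ctr[3]=3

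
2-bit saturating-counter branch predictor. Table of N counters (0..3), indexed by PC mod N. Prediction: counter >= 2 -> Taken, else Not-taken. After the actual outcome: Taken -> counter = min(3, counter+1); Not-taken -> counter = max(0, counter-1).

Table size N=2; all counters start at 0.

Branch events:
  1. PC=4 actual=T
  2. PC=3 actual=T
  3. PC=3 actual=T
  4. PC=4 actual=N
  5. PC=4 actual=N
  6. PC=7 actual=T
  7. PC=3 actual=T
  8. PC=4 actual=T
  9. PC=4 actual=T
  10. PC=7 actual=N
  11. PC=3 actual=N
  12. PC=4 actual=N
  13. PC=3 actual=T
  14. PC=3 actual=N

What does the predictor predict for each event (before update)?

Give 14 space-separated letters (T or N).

Ev 1: PC=4 idx=0 pred=N actual=T -> ctr[0]=1
Ev 2: PC=3 idx=1 pred=N actual=T -> ctr[1]=1
Ev 3: PC=3 idx=1 pred=N actual=T -> ctr[1]=2
Ev 4: PC=4 idx=0 pred=N actual=N -> ctr[0]=0
Ev 5: PC=4 idx=0 pred=N actual=N -> ctr[0]=0
Ev 6: PC=7 idx=1 pred=T actual=T -> ctr[1]=3
Ev 7: PC=3 idx=1 pred=T actual=T -> ctr[1]=3
Ev 8: PC=4 idx=0 pred=N actual=T -> ctr[0]=1
Ev 9: PC=4 idx=0 pred=N actual=T -> ctr[0]=2
Ev 10: PC=7 idx=1 pred=T actual=N -> ctr[1]=2
Ev 11: PC=3 idx=1 pred=T actual=N -> ctr[1]=1
Ev 12: PC=4 idx=0 pred=T actual=N -> ctr[0]=1
Ev 13: PC=3 idx=1 pred=N actual=T -> ctr[1]=2
Ev 14: PC=3 idx=1 pred=T actual=N -> ctr[1]=1

Answer: N N N N N T T N N T T T N T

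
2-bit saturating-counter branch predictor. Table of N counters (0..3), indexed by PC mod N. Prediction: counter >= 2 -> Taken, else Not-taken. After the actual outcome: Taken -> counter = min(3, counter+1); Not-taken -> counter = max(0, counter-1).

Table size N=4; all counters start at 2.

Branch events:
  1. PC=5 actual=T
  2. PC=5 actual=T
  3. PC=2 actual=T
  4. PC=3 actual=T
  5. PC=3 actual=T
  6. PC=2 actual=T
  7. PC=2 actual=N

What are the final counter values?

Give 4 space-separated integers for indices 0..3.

Answer: 2 3 2 3

Derivation:
Ev 1: PC=5 idx=1 pred=T actual=T -> ctr[1]=3
Ev 2: PC=5 idx=1 pred=T actual=T -> ctr[1]=3
Ev 3: PC=2 idx=2 pred=T actual=T -> ctr[2]=3
Ev 4: PC=3 idx=3 pred=T actual=T -> ctr[3]=3
Ev 5: PC=3 idx=3 pred=T actual=T -> ctr[3]=3
Ev 6: PC=2 idx=2 pred=T actual=T -> ctr[2]=3
Ev 7: PC=2 idx=2 pred=T actual=N -> ctr[2]=2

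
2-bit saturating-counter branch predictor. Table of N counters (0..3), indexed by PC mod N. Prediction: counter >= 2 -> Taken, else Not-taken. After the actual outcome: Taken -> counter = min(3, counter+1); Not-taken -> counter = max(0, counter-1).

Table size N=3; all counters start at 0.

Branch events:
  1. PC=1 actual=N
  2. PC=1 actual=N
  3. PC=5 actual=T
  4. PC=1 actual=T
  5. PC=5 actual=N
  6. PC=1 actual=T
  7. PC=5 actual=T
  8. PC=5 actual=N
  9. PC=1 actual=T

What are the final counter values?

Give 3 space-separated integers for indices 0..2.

Answer: 0 3 0

Derivation:
Ev 1: PC=1 idx=1 pred=N actual=N -> ctr[1]=0
Ev 2: PC=1 idx=1 pred=N actual=N -> ctr[1]=0
Ev 3: PC=5 idx=2 pred=N actual=T -> ctr[2]=1
Ev 4: PC=1 idx=1 pred=N actual=T -> ctr[1]=1
Ev 5: PC=5 idx=2 pred=N actual=N -> ctr[2]=0
Ev 6: PC=1 idx=1 pred=N actual=T -> ctr[1]=2
Ev 7: PC=5 idx=2 pred=N actual=T -> ctr[2]=1
Ev 8: PC=5 idx=2 pred=N actual=N -> ctr[2]=0
Ev 9: PC=1 idx=1 pred=T actual=T -> ctr[1]=3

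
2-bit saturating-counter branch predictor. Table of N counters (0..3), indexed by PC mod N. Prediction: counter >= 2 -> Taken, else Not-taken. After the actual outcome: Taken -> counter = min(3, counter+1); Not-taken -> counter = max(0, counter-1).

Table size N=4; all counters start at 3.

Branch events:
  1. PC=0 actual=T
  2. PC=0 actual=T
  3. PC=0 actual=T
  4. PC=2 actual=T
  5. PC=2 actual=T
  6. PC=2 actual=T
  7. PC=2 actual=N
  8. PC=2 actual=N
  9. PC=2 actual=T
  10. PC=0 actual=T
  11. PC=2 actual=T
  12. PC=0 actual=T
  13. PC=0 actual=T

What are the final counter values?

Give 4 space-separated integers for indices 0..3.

Ev 1: PC=0 idx=0 pred=T actual=T -> ctr[0]=3
Ev 2: PC=0 idx=0 pred=T actual=T -> ctr[0]=3
Ev 3: PC=0 idx=0 pred=T actual=T -> ctr[0]=3
Ev 4: PC=2 idx=2 pred=T actual=T -> ctr[2]=3
Ev 5: PC=2 idx=2 pred=T actual=T -> ctr[2]=3
Ev 6: PC=2 idx=2 pred=T actual=T -> ctr[2]=3
Ev 7: PC=2 idx=2 pred=T actual=N -> ctr[2]=2
Ev 8: PC=2 idx=2 pred=T actual=N -> ctr[2]=1
Ev 9: PC=2 idx=2 pred=N actual=T -> ctr[2]=2
Ev 10: PC=0 idx=0 pred=T actual=T -> ctr[0]=3
Ev 11: PC=2 idx=2 pred=T actual=T -> ctr[2]=3
Ev 12: PC=0 idx=0 pred=T actual=T -> ctr[0]=3
Ev 13: PC=0 idx=0 pred=T actual=T -> ctr[0]=3

Answer: 3 3 3 3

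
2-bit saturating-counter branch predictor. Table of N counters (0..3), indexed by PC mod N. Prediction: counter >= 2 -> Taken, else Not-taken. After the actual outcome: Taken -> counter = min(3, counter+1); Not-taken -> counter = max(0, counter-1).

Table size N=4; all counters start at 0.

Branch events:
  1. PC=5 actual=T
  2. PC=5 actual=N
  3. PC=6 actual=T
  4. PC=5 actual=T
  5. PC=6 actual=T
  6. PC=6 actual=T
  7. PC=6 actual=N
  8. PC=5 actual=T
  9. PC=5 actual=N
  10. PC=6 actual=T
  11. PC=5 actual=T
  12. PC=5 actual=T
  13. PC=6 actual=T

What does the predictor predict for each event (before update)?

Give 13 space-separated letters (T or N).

Ev 1: PC=5 idx=1 pred=N actual=T -> ctr[1]=1
Ev 2: PC=5 idx=1 pred=N actual=N -> ctr[1]=0
Ev 3: PC=6 idx=2 pred=N actual=T -> ctr[2]=1
Ev 4: PC=5 idx=1 pred=N actual=T -> ctr[1]=1
Ev 5: PC=6 idx=2 pred=N actual=T -> ctr[2]=2
Ev 6: PC=6 idx=2 pred=T actual=T -> ctr[2]=3
Ev 7: PC=6 idx=2 pred=T actual=N -> ctr[2]=2
Ev 8: PC=5 idx=1 pred=N actual=T -> ctr[1]=2
Ev 9: PC=5 idx=1 pred=T actual=N -> ctr[1]=1
Ev 10: PC=6 idx=2 pred=T actual=T -> ctr[2]=3
Ev 11: PC=5 idx=1 pred=N actual=T -> ctr[1]=2
Ev 12: PC=5 idx=1 pred=T actual=T -> ctr[1]=3
Ev 13: PC=6 idx=2 pred=T actual=T -> ctr[2]=3

Answer: N N N N N T T N T T N T T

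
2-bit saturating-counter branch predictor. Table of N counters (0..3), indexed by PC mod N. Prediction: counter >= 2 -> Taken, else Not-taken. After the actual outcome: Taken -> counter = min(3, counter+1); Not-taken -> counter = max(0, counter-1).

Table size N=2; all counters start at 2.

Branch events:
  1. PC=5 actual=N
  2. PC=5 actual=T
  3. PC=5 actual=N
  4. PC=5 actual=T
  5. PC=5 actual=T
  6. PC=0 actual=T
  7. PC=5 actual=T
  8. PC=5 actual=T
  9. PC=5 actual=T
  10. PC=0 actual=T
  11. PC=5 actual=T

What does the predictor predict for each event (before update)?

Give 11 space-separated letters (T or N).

Answer: T N T N T T T T T T T

Derivation:
Ev 1: PC=5 idx=1 pred=T actual=N -> ctr[1]=1
Ev 2: PC=5 idx=1 pred=N actual=T -> ctr[1]=2
Ev 3: PC=5 idx=1 pred=T actual=N -> ctr[1]=1
Ev 4: PC=5 idx=1 pred=N actual=T -> ctr[1]=2
Ev 5: PC=5 idx=1 pred=T actual=T -> ctr[1]=3
Ev 6: PC=0 idx=0 pred=T actual=T -> ctr[0]=3
Ev 7: PC=5 idx=1 pred=T actual=T -> ctr[1]=3
Ev 8: PC=5 idx=1 pred=T actual=T -> ctr[1]=3
Ev 9: PC=5 idx=1 pred=T actual=T -> ctr[1]=3
Ev 10: PC=0 idx=0 pred=T actual=T -> ctr[0]=3
Ev 11: PC=5 idx=1 pred=T actual=T -> ctr[1]=3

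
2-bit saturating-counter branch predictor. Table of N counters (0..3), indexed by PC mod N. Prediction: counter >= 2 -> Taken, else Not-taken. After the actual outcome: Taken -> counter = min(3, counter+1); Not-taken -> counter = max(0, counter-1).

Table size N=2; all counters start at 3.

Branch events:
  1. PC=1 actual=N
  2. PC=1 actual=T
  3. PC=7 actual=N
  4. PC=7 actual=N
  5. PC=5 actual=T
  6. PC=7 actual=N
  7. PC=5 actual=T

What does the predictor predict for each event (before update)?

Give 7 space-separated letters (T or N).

Ev 1: PC=1 idx=1 pred=T actual=N -> ctr[1]=2
Ev 2: PC=1 idx=1 pred=T actual=T -> ctr[1]=3
Ev 3: PC=7 idx=1 pred=T actual=N -> ctr[1]=2
Ev 4: PC=7 idx=1 pred=T actual=N -> ctr[1]=1
Ev 5: PC=5 idx=1 pred=N actual=T -> ctr[1]=2
Ev 6: PC=7 idx=1 pred=T actual=N -> ctr[1]=1
Ev 7: PC=5 idx=1 pred=N actual=T -> ctr[1]=2

Answer: T T T T N T N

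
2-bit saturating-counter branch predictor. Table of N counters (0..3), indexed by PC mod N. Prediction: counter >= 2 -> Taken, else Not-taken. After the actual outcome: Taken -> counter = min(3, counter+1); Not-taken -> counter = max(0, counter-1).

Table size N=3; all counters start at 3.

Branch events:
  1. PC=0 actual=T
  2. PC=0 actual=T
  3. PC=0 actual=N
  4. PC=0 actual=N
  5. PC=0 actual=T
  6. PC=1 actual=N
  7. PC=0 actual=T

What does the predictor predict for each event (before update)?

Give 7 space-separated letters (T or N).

Answer: T T T T N T T

Derivation:
Ev 1: PC=0 idx=0 pred=T actual=T -> ctr[0]=3
Ev 2: PC=0 idx=0 pred=T actual=T -> ctr[0]=3
Ev 3: PC=0 idx=0 pred=T actual=N -> ctr[0]=2
Ev 4: PC=0 idx=0 pred=T actual=N -> ctr[0]=1
Ev 5: PC=0 idx=0 pred=N actual=T -> ctr[0]=2
Ev 6: PC=1 idx=1 pred=T actual=N -> ctr[1]=2
Ev 7: PC=0 idx=0 pred=T actual=T -> ctr[0]=3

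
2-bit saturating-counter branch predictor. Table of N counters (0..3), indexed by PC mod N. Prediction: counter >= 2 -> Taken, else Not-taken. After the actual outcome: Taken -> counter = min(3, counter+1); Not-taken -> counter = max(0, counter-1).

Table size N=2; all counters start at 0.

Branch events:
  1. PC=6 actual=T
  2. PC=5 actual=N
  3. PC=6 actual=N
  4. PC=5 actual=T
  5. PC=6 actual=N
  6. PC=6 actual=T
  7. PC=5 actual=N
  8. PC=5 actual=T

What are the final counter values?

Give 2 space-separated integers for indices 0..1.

Answer: 1 1

Derivation:
Ev 1: PC=6 idx=0 pred=N actual=T -> ctr[0]=1
Ev 2: PC=5 idx=1 pred=N actual=N -> ctr[1]=0
Ev 3: PC=6 idx=0 pred=N actual=N -> ctr[0]=0
Ev 4: PC=5 idx=1 pred=N actual=T -> ctr[1]=1
Ev 5: PC=6 idx=0 pred=N actual=N -> ctr[0]=0
Ev 6: PC=6 idx=0 pred=N actual=T -> ctr[0]=1
Ev 7: PC=5 idx=1 pred=N actual=N -> ctr[1]=0
Ev 8: PC=5 idx=1 pred=N actual=T -> ctr[1]=1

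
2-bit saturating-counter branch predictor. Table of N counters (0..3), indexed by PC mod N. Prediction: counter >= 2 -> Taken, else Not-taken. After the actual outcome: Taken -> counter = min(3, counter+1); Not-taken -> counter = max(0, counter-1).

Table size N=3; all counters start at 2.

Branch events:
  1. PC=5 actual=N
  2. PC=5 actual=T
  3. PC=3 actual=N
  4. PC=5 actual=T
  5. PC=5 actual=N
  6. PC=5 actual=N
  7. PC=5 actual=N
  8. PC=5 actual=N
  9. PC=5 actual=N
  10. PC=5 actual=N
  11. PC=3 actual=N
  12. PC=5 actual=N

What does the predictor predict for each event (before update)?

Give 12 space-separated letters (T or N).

Ev 1: PC=5 idx=2 pred=T actual=N -> ctr[2]=1
Ev 2: PC=5 idx=2 pred=N actual=T -> ctr[2]=2
Ev 3: PC=3 idx=0 pred=T actual=N -> ctr[0]=1
Ev 4: PC=5 idx=2 pred=T actual=T -> ctr[2]=3
Ev 5: PC=5 idx=2 pred=T actual=N -> ctr[2]=2
Ev 6: PC=5 idx=2 pred=T actual=N -> ctr[2]=1
Ev 7: PC=5 idx=2 pred=N actual=N -> ctr[2]=0
Ev 8: PC=5 idx=2 pred=N actual=N -> ctr[2]=0
Ev 9: PC=5 idx=2 pred=N actual=N -> ctr[2]=0
Ev 10: PC=5 idx=2 pred=N actual=N -> ctr[2]=0
Ev 11: PC=3 idx=0 pred=N actual=N -> ctr[0]=0
Ev 12: PC=5 idx=2 pred=N actual=N -> ctr[2]=0

Answer: T N T T T T N N N N N N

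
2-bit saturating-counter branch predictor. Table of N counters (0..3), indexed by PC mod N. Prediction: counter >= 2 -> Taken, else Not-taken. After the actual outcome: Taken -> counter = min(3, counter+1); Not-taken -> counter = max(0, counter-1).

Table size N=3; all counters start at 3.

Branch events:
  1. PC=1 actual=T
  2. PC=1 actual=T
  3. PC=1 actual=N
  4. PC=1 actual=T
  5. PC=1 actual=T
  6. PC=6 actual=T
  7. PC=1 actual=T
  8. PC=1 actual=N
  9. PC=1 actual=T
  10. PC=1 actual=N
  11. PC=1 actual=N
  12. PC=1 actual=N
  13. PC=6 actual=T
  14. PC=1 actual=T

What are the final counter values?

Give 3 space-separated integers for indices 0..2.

Ev 1: PC=1 idx=1 pred=T actual=T -> ctr[1]=3
Ev 2: PC=1 idx=1 pred=T actual=T -> ctr[1]=3
Ev 3: PC=1 idx=1 pred=T actual=N -> ctr[1]=2
Ev 4: PC=1 idx=1 pred=T actual=T -> ctr[1]=3
Ev 5: PC=1 idx=1 pred=T actual=T -> ctr[1]=3
Ev 6: PC=6 idx=0 pred=T actual=T -> ctr[0]=3
Ev 7: PC=1 idx=1 pred=T actual=T -> ctr[1]=3
Ev 8: PC=1 idx=1 pred=T actual=N -> ctr[1]=2
Ev 9: PC=1 idx=1 pred=T actual=T -> ctr[1]=3
Ev 10: PC=1 idx=1 pred=T actual=N -> ctr[1]=2
Ev 11: PC=1 idx=1 pred=T actual=N -> ctr[1]=1
Ev 12: PC=1 idx=1 pred=N actual=N -> ctr[1]=0
Ev 13: PC=6 idx=0 pred=T actual=T -> ctr[0]=3
Ev 14: PC=1 idx=1 pred=N actual=T -> ctr[1]=1

Answer: 3 1 3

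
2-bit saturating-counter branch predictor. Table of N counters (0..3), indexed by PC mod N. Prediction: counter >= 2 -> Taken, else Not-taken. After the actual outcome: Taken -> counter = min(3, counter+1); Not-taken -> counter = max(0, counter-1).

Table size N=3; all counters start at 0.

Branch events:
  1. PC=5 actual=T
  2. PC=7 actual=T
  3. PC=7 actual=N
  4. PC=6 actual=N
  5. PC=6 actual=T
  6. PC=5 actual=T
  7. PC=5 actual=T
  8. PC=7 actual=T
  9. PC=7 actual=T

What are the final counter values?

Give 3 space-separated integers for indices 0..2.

Answer: 1 2 3

Derivation:
Ev 1: PC=5 idx=2 pred=N actual=T -> ctr[2]=1
Ev 2: PC=7 idx=1 pred=N actual=T -> ctr[1]=1
Ev 3: PC=7 idx=1 pred=N actual=N -> ctr[1]=0
Ev 4: PC=6 idx=0 pred=N actual=N -> ctr[0]=0
Ev 5: PC=6 idx=0 pred=N actual=T -> ctr[0]=1
Ev 6: PC=5 idx=2 pred=N actual=T -> ctr[2]=2
Ev 7: PC=5 idx=2 pred=T actual=T -> ctr[2]=3
Ev 8: PC=7 idx=1 pred=N actual=T -> ctr[1]=1
Ev 9: PC=7 idx=1 pred=N actual=T -> ctr[1]=2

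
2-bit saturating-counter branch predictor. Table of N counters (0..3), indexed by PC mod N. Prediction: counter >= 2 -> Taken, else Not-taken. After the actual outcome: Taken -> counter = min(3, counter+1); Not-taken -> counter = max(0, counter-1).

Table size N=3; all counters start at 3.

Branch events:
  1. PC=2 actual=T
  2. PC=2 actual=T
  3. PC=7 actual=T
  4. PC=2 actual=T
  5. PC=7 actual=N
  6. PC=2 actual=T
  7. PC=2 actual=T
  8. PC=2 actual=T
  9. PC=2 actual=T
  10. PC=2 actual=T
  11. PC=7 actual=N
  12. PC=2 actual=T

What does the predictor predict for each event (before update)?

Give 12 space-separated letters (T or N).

Answer: T T T T T T T T T T T T

Derivation:
Ev 1: PC=2 idx=2 pred=T actual=T -> ctr[2]=3
Ev 2: PC=2 idx=2 pred=T actual=T -> ctr[2]=3
Ev 3: PC=7 idx=1 pred=T actual=T -> ctr[1]=3
Ev 4: PC=2 idx=2 pred=T actual=T -> ctr[2]=3
Ev 5: PC=7 idx=1 pred=T actual=N -> ctr[1]=2
Ev 6: PC=2 idx=2 pred=T actual=T -> ctr[2]=3
Ev 7: PC=2 idx=2 pred=T actual=T -> ctr[2]=3
Ev 8: PC=2 idx=2 pred=T actual=T -> ctr[2]=3
Ev 9: PC=2 idx=2 pred=T actual=T -> ctr[2]=3
Ev 10: PC=2 idx=2 pred=T actual=T -> ctr[2]=3
Ev 11: PC=7 idx=1 pred=T actual=N -> ctr[1]=1
Ev 12: PC=2 idx=2 pred=T actual=T -> ctr[2]=3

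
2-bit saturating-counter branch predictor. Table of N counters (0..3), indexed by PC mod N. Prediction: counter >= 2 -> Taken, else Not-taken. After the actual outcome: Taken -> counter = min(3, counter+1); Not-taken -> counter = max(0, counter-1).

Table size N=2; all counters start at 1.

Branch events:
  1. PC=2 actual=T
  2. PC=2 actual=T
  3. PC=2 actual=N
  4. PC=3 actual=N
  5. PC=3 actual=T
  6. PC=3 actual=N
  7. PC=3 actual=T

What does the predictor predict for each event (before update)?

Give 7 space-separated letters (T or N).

Answer: N T T N N N N

Derivation:
Ev 1: PC=2 idx=0 pred=N actual=T -> ctr[0]=2
Ev 2: PC=2 idx=0 pred=T actual=T -> ctr[0]=3
Ev 3: PC=2 idx=0 pred=T actual=N -> ctr[0]=2
Ev 4: PC=3 idx=1 pred=N actual=N -> ctr[1]=0
Ev 5: PC=3 idx=1 pred=N actual=T -> ctr[1]=1
Ev 6: PC=3 idx=1 pred=N actual=N -> ctr[1]=0
Ev 7: PC=3 idx=1 pred=N actual=T -> ctr[1]=1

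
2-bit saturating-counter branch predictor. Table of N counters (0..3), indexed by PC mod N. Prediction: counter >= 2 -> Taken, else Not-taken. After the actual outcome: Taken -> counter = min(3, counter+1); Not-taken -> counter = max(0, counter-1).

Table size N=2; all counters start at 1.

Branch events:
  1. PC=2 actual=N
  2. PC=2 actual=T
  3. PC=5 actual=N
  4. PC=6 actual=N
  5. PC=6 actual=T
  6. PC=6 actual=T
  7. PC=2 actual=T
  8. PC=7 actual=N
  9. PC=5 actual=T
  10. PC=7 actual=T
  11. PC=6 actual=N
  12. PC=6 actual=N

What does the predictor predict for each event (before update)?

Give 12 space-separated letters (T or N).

Answer: N N N N N N T N N N T T

Derivation:
Ev 1: PC=2 idx=0 pred=N actual=N -> ctr[0]=0
Ev 2: PC=2 idx=0 pred=N actual=T -> ctr[0]=1
Ev 3: PC=5 idx=1 pred=N actual=N -> ctr[1]=0
Ev 4: PC=6 idx=0 pred=N actual=N -> ctr[0]=0
Ev 5: PC=6 idx=0 pred=N actual=T -> ctr[0]=1
Ev 6: PC=6 idx=0 pred=N actual=T -> ctr[0]=2
Ev 7: PC=2 idx=0 pred=T actual=T -> ctr[0]=3
Ev 8: PC=7 idx=1 pred=N actual=N -> ctr[1]=0
Ev 9: PC=5 idx=1 pred=N actual=T -> ctr[1]=1
Ev 10: PC=7 idx=1 pred=N actual=T -> ctr[1]=2
Ev 11: PC=6 idx=0 pred=T actual=N -> ctr[0]=2
Ev 12: PC=6 idx=0 pred=T actual=N -> ctr[0]=1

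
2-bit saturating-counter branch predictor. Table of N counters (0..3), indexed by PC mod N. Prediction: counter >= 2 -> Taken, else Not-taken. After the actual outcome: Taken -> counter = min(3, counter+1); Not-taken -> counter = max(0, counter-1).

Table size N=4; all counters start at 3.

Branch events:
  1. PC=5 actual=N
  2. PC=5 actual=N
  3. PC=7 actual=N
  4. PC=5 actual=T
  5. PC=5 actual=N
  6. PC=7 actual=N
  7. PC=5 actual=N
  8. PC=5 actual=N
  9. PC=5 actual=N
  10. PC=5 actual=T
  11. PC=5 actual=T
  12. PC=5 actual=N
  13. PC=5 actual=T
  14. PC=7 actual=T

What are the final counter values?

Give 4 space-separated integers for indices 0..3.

Answer: 3 2 3 2

Derivation:
Ev 1: PC=5 idx=1 pred=T actual=N -> ctr[1]=2
Ev 2: PC=5 idx=1 pred=T actual=N -> ctr[1]=1
Ev 3: PC=7 idx=3 pred=T actual=N -> ctr[3]=2
Ev 4: PC=5 idx=1 pred=N actual=T -> ctr[1]=2
Ev 5: PC=5 idx=1 pred=T actual=N -> ctr[1]=1
Ev 6: PC=7 idx=3 pred=T actual=N -> ctr[3]=1
Ev 7: PC=5 idx=1 pred=N actual=N -> ctr[1]=0
Ev 8: PC=5 idx=1 pred=N actual=N -> ctr[1]=0
Ev 9: PC=5 idx=1 pred=N actual=N -> ctr[1]=0
Ev 10: PC=5 idx=1 pred=N actual=T -> ctr[1]=1
Ev 11: PC=5 idx=1 pred=N actual=T -> ctr[1]=2
Ev 12: PC=5 idx=1 pred=T actual=N -> ctr[1]=1
Ev 13: PC=5 idx=1 pred=N actual=T -> ctr[1]=2
Ev 14: PC=7 idx=3 pred=N actual=T -> ctr[3]=2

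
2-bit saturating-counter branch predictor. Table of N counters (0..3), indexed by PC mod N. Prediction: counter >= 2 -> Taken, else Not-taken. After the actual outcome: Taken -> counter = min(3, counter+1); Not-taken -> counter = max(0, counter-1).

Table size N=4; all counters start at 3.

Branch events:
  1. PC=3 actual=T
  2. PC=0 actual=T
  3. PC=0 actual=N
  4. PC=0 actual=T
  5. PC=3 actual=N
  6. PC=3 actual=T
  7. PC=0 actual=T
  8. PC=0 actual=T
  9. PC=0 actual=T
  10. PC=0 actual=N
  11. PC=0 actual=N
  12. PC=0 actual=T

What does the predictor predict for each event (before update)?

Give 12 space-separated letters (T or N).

Ev 1: PC=3 idx=3 pred=T actual=T -> ctr[3]=3
Ev 2: PC=0 idx=0 pred=T actual=T -> ctr[0]=3
Ev 3: PC=0 idx=0 pred=T actual=N -> ctr[0]=2
Ev 4: PC=0 idx=0 pred=T actual=T -> ctr[0]=3
Ev 5: PC=3 idx=3 pred=T actual=N -> ctr[3]=2
Ev 6: PC=3 idx=3 pred=T actual=T -> ctr[3]=3
Ev 7: PC=0 idx=0 pred=T actual=T -> ctr[0]=3
Ev 8: PC=0 idx=0 pred=T actual=T -> ctr[0]=3
Ev 9: PC=0 idx=0 pred=T actual=T -> ctr[0]=3
Ev 10: PC=0 idx=0 pred=T actual=N -> ctr[0]=2
Ev 11: PC=0 idx=0 pred=T actual=N -> ctr[0]=1
Ev 12: PC=0 idx=0 pred=N actual=T -> ctr[0]=2

Answer: T T T T T T T T T T T N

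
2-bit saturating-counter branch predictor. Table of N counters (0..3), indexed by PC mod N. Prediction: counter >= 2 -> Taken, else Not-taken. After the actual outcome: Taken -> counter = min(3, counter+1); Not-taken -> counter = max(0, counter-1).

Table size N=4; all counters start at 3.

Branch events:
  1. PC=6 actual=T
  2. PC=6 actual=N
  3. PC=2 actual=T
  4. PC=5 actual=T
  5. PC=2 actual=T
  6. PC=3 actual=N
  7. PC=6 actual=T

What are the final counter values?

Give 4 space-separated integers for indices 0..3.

Ev 1: PC=6 idx=2 pred=T actual=T -> ctr[2]=3
Ev 2: PC=6 idx=2 pred=T actual=N -> ctr[2]=2
Ev 3: PC=2 idx=2 pred=T actual=T -> ctr[2]=3
Ev 4: PC=5 idx=1 pred=T actual=T -> ctr[1]=3
Ev 5: PC=2 idx=2 pred=T actual=T -> ctr[2]=3
Ev 6: PC=3 idx=3 pred=T actual=N -> ctr[3]=2
Ev 7: PC=6 idx=2 pred=T actual=T -> ctr[2]=3

Answer: 3 3 3 2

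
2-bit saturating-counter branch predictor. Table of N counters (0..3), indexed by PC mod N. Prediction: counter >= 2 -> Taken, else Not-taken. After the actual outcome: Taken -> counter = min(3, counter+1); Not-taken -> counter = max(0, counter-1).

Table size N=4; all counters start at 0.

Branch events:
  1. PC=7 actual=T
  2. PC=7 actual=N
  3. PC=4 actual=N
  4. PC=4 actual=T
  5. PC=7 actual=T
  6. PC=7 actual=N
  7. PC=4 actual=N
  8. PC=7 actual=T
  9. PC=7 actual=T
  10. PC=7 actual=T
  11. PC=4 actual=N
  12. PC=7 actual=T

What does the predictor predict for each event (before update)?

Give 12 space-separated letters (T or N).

Ev 1: PC=7 idx=3 pred=N actual=T -> ctr[3]=1
Ev 2: PC=7 idx=3 pred=N actual=N -> ctr[3]=0
Ev 3: PC=4 idx=0 pred=N actual=N -> ctr[0]=0
Ev 4: PC=4 idx=0 pred=N actual=T -> ctr[0]=1
Ev 5: PC=7 idx=3 pred=N actual=T -> ctr[3]=1
Ev 6: PC=7 idx=3 pred=N actual=N -> ctr[3]=0
Ev 7: PC=4 idx=0 pred=N actual=N -> ctr[0]=0
Ev 8: PC=7 idx=3 pred=N actual=T -> ctr[3]=1
Ev 9: PC=7 idx=3 pred=N actual=T -> ctr[3]=2
Ev 10: PC=7 idx=3 pred=T actual=T -> ctr[3]=3
Ev 11: PC=4 idx=0 pred=N actual=N -> ctr[0]=0
Ev 12: PC=7 idx=3 pred=T actual=T -> ctr[3]=3

Answer: N N N N N N N N N T N T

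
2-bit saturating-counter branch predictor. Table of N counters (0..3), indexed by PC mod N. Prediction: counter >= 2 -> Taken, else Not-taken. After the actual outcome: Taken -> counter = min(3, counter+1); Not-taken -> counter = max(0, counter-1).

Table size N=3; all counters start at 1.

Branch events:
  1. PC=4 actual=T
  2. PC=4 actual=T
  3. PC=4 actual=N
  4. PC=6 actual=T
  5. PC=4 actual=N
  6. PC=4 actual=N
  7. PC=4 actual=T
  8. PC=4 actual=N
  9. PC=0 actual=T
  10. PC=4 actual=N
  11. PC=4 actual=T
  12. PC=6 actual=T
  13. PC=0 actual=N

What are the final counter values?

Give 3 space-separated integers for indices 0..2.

Answer: 2 1 1

Derivation:
Ev 1: PC=4 idx=1 pred=N actual=T -> ctr[1]=2
Ev 2: PC=4 idx=1 pred=T actual=T -> ctr[1]=3
Ev 3: PC=4 idx=1 pred=T actual=N -> ctr[1]=2
Ev 4: PC=6 idx=0 pred=N actual=T -> ctr[0]=2
Ev 5: PC=4 idx=1 pred=T actual=N -> ctr[1]=1
Ev 6: PC=4 idx=1 pred=N actual=N -> ctr[1]=0
Ev 7: PC=4 idx=1 pred=N actual=T -> ctr[1]=1
Ev 8: PC=4 idx=1 pred=N actual=N -> ctr[1]=0
Ev 9: PC=0 idx=0 pred=T actual=T -> ctr[0]=3
Ev 10: PC=4 idx=1 pred=N actual=N -> ctr[1]=0
Ev 11: PC=4 idx=1 pred=N actual=T -> ctr[1]=1
Ev 12: PC=6 idx=0 pred=T actual=T -> ctr[0]=3
Ev 13: PC=0 idx=0 pred=T actual=N -> ctr[0]=2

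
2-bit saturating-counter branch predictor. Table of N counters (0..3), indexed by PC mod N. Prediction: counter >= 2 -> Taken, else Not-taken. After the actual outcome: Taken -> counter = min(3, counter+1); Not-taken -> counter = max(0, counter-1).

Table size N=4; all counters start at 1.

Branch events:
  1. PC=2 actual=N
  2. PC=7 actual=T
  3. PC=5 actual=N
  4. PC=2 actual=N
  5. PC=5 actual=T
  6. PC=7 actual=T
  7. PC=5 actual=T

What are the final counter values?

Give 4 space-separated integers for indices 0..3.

Ev 1: PC=2 idx=2 pred=N actual=N -> ctr[2]=0
Ev 2: PC=7 idx=3 pred=N actual=T -> ctr[3]=2
Ev 3: PC=5 idx=1 pred=N actual=N -> ctr[1]=0
Ev 4: PC=2 idx=2 pred=N actual=N -> ctr[2]=0
Ev 5: PC=5 idx=1 pred=N actual=T -> ctr[1]=1
Ev 6: PC=7 idx=3 pred=T actual=T -> ctr[3]=3
Ev 7: PC=5 idx=1 pred=N actual=T -> ctr[1]=2

Answer: 1 2 0 3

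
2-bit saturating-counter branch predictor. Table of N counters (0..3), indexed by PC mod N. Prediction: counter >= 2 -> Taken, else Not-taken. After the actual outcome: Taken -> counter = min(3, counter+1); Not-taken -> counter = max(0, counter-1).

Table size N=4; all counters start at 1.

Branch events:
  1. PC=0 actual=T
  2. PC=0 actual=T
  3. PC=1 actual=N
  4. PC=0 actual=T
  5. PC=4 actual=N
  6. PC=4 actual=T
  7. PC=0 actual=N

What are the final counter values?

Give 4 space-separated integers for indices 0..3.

Ev 1: PC=0 idx=0 pred=N actual=T -> ctr[0]=2
Ev 2: PC=0 idx=0 pred=T actual=T -> ctr[0]=3
Ev 3: PC=1 idx=1 pred=N actual=N -> ctr[1]=0
Ev 4: PC=0 idx=0 pred=T actual=T -> ctr[0]=3
Ev 5: PC=4 idx=0 pred=T actual=N -> ctr[0]=2
Ev 6: PC=4 idx=0 pred=T actual=T -> ctr[0]=3
Ev 7: PC=0 idx=0 pred=T actual=N -> ctr[0]=2

Answer: 2 0 1 1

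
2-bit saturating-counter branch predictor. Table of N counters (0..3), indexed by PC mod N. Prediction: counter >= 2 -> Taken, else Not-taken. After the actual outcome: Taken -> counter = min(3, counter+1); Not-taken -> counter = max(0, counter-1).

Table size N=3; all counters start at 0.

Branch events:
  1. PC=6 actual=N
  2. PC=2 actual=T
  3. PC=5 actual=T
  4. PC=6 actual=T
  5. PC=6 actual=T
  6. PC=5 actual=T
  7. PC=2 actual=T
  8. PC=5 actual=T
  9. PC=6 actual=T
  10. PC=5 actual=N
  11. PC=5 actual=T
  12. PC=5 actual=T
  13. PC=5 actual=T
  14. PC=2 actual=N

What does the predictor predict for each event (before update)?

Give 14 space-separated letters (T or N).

Answer: N N N N N T T T T T T T T T

Derivation:
Ev 1: PC=6 idx=0 pred=N actual=N -> ctr[0]=0
Ev 2: PC=2 idx=2 pred=N actual=T -> ctr[2]=1
Ev 3: PC=5 idx=2 pred=N actual=T -> ctr[2]=2
Ev 4: PC=6 idx=0 pred=N actual=T -> ctr[0]=1
Ev 5: PC=6 idx=0 pred=N actual=T -> ctr[0]=2
Ev 6: PC=5 idx=2 pred=T actual=T -> ctr[2]=3
Ev 7: PC=2 idx=2 pred=T actual=T -> ctr[2]=3
Ev 8: PC=5 idx=2 pred=T actual=T -> ctr[2]=3
Ev 9: PC=6 idx=0 pred=T actual=T -> ctr[0]=3
Ev 10: PC=5 idx=2 pred=T actual=N -> ctr[2]=2
Ev 11: PC=5 idx=2 pred=T actual=T -> ctr[2]=3
Ev 12: PC=5 idx=2 pred=T actual=T -> ctr[2]=3
Ev 13: PC=5 idx=2 pred=T actual=T -> ctr[2]=3
Ev 14: PC=2 idx=2 pred=T actual=N -> ctr[2]=2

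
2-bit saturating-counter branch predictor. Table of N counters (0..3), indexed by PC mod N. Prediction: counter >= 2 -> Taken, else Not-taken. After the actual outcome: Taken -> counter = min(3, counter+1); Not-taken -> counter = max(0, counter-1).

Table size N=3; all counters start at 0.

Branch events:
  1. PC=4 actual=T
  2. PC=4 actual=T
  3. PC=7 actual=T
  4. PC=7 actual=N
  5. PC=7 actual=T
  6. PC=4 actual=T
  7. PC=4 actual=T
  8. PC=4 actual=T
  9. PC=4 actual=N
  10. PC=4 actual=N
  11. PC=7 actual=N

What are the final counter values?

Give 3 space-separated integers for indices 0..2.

Answer: 0 0 0

Derivation:
Ev 1: PC=4 idx=1 pred=N actual=T -> ctr[1]=1
Ev 2: PC=4 idx=1 pred=N actual=T -> ctr[1]=2
Ev 3: PC=7 idx=1 pred=T actual=T -> ctr[1]=3
Ev 4: PC=7 idx=1 pred=T actual=N -> ctr[1]=2
Ev 5: PC=7 idx=1 pred=T actual=T -> ctr[1]=3
Ev 6: PC=4 idx=1 pred=T actual=T -> ctr[1]=3
Ev 7: PC=4 idx=1 pred=T actual=T -> ctr[1]=3
Ev 8: PC=4 idx=1 pred=T actual=T -> ctr[1]=3
Ev 9: PC=4 idx=1 pred=T actual=N -> ctr[1]=2
Ev 10: PC=4 idx=1 pred=T actual=N -> ctr[1]=1
Ev 11: PC=7 idx=1 pred=N actual=N -> ctr[1]=0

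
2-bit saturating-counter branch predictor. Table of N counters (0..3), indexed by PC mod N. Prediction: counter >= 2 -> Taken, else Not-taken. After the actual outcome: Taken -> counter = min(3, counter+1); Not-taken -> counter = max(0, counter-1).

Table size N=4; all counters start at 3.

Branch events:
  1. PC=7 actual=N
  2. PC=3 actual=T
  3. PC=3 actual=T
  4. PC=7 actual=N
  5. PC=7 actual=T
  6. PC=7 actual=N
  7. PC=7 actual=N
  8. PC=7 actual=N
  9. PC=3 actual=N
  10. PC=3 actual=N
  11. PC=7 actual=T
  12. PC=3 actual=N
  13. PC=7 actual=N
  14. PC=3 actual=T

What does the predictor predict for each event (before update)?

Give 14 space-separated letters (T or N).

Ev 1: PC=7 idx=3 pred=T actual=N -> ctr[3]=2
Ev 2: PC=3 idx=3 pred=T actual=T -> ctr[3]=3
Ev 3: PC=3 idx=3 pred=T actual=T -> ctr[3]=3
Ev 4: PC=7 idx=3 pred=T actual=N -> ctr[3]=2
Ev 5: PC=7 idx=3 pred=T actual=T -> ctr[3]=3
Ev 6: PC=7 idx=3 pred=T actual=N -> ctr[3]=2
Ev 7: PC=7 idx=3 pred=T actual=N -> ctr[3]=1
Ev 8: PC=7 idx=3 pred=N actual=N -> ctr[3]=0
Ev 9: PC=3 idx=3 pred=N actual=N -> ctr[3]=0
Ev 10: PC=3 idx=3 pred=N actual=N -> ctr[3]=0
Ev 11: PC=7 idx=3 pred=N actual=T -> ctr[3]=1
Ev 12: PC=3 idx=3 pred=N actual=N -> ctr[3]=0
Ev 13: PC=7 idx=3 pred=N actual=N -> ctr[3]=0
Ev 14: PC=3 idx=3 pred=N actual=T -> ctr[3]=1

Answer: T T T T T T T N N N N N N N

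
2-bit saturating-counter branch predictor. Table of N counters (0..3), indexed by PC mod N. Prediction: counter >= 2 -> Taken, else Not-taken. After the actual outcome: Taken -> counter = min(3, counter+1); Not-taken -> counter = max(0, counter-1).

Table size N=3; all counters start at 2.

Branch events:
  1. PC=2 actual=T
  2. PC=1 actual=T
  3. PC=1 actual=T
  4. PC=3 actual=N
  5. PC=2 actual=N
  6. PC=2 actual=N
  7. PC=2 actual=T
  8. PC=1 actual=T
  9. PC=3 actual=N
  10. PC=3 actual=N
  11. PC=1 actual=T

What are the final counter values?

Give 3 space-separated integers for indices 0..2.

Answer: 0 3 2

Derivation:
Ev 1: PC=2 idx=2 pred=T actual=T -> ctr[2]=3
Ev 2: PC=1 idx=1 pred=T actual=T -> ctr[1]=3
Ev 3: PC=1 idx=1 pred=T actual=T -> ctr[1]=3
Ev 4: PC=3 idx=0 pred=T actual=N -> ctr[0]=1
Ev 5: PC=2 idx=2 pred=T actual=N -> ctr[2]=2
Ev 6: PC=2 idx=2 pred=T actual=N -> ctr[2]=1
Ev 7: PC=2 idx=2 pred=N actual=T -> ctr[2]=2
Ev 8: PC=1 idx=1 pred=T actual=T -> ctr[1]=3
Ev 9: PC=3 idx=0 pred=N actual=N -> ctr[0]=0
Ev 10: PC=3 idx=0 pred=N actual=N -> ctr[0]=0
Ev 11: PC=1 idx=1 pred=T actual=T -> ctr[1]=3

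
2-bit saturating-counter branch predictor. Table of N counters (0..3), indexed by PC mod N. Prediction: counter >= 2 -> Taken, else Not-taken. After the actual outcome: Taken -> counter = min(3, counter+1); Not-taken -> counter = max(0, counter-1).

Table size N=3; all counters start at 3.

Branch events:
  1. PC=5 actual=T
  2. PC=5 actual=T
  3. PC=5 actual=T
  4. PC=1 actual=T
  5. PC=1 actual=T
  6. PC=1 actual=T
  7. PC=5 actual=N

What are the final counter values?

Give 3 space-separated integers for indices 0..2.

Answer: 3 3 2

Derivation:
Ev 1: PC=5 idx=2 pred=T actual=T -> ctr[2]=3
Ev 2: PC=5 idx=2 pred=T actual=T -> ctr[2]=3
Ev 3: PC=5 idx=2 pred=T actual=T -> ctr[2]=3
Ev 4: PC=1 idx=1 pred=T actual=T -> ctr[1]=3
Ev 5: PC=1 idx=1 pred=T actual=T -> ctr[1]=3
Ev 6: PC=1 idx=1 pred=T actual=T -> ctr[1]=3
Ev 7: PC=5 idx=2 pred=T actual=N -> ctr[2]=2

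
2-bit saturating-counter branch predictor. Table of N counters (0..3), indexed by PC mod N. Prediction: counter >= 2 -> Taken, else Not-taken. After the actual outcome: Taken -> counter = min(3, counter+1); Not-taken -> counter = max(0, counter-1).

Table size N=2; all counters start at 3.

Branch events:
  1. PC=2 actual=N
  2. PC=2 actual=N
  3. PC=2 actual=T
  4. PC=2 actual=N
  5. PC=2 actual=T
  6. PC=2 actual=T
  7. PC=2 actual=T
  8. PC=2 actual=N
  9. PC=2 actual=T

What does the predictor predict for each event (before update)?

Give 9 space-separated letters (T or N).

Ev 1: PC=2 idx=0 pred=T actual=N -> ctr[0]=2
Ev 2: PC=2 idx=0 pred=T actual=N -> ctr[0]=1
Ev 3: PC=2 idx=0 pred=N actual=T -> ctr[0]=2
Ev 4: PC=2 idx=0 pred=T actual=N -> ctr[0]=1
Ev 5: PC=2 idx=0 pred=N actual=T -> ctr[0]=2
Ev 6: PC=2 idx=0 pred=T actual=T -> ctr[0]=3
Ev 7: PC=2 idx=0 pred=T actual=T -> ctr[0]=3
Ev 8: PC=2 idx=0 pred=T actual=N -> ctr[0]=2
Ev 9: PC=2 idx=0 pred=T actual=T -> ctr[0]=3

Answer: T T N T N T T T T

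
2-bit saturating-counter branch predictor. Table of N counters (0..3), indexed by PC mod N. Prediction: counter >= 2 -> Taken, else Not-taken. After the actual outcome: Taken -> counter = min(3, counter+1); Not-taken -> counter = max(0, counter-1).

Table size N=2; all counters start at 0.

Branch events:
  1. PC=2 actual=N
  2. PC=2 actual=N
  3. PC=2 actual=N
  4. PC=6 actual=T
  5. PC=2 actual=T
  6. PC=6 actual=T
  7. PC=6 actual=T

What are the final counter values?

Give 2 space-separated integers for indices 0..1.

Ev 1: PC=2 idx=0 pred=N actual=N -> ctr[0]=0
Ev 2: PC=2 idx=0 pred=N actual=N -> ctr[0]=0
Ev 3: PC=2 idx=0 pred=N actual=N -> ctr[0]=0
Ev 4: PC=6 idx=0 pred=N actual=T -> ctr[0]=1
Ev 5: PC=2 idx=0 pred=N actual=T -> ctr[0]=2
Ev 6: PC=6 idx=0 pred=T actual=T -> ctr[0]=3
Ev 7: PC=6 idx=0 pred=T actual=T -> ctr[0]=3

Answer: 3 0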